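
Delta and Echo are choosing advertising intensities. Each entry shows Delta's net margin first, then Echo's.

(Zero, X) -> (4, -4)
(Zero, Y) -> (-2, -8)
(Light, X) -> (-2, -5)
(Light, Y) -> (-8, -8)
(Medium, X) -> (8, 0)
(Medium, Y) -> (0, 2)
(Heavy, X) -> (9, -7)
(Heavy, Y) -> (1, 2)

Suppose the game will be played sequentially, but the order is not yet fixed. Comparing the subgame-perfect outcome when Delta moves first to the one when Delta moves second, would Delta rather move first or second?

If Delta leads: Echo's best replies are Zero→X, Light→X, Medium→Y, Heavy→Y; Delta's induced payoffs 4, -2, 0, 1; outcome (Zero, X), payoffs (4, -4).
If Echo leads: Delta's best replies are X→Heavy, Y→Heavy; Echo's induced payoffs -7, 2; outcome (Heavy, Y), payoffs (1, 2).
Delta gets 4 moving first and 1 moving second, so Delta prefers to move first.

first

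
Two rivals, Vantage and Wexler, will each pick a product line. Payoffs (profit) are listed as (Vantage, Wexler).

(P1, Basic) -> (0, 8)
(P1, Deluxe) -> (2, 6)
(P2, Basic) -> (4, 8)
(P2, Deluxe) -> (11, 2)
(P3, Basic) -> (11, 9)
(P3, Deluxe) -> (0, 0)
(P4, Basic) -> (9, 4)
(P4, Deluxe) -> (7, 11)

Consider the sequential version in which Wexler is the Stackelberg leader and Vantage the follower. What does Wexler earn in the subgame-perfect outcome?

Work backward from Vantage's decision.
- Basic → Vantage plays P3 (best of 0, 4, 11, 9); Wexler gets 9.
- Deluxe → Vantage plays P2 (best of 2, 11, 0, 7); Wexler gets 2.
Among 9, 2, the best is 9 at Basic. Subgame-perfect outcome: (P3, Basic) with payoffs (11, 9).

9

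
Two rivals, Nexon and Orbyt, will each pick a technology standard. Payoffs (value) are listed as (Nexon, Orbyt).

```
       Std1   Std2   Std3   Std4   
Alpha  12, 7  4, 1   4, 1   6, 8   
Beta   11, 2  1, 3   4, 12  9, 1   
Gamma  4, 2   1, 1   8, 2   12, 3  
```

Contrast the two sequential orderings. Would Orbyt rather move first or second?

first

If Nexon leads: Orbyt's best replies are Alpha→Std4, Beta→Std3, Gamma→Std4; Nexon's induced payoffs 6, 4, 12; outcome (Gamma, Std4), payoffs (12, 3).
If Orbyt leads: Nexon's best replies are Std1→Alpha, Std2→Alpha, Std3→Gamma, Std4→Gamma; Orbyt's induced payoffs 7, 1, 2, 3; outcome (Alpha, Std1), payoffs (12, 7).
Orbyt gets 7 moving first and 3 moving second, so Orbyt prefers to move first.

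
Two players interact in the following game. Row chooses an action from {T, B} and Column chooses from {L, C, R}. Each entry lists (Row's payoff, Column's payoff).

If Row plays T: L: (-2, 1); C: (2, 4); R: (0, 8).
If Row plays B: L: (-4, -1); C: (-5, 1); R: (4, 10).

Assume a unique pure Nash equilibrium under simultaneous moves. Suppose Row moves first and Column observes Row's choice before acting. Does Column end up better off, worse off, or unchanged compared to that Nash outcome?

Work backward from Column's decision.
- T: BR = R, leader payoff 0.
- B: BR = R, leader payoff 4.
Row's induced payoffs are 0, 4, so Row commits to B. Subgame-perfect outcome: (B, R) with payoffs (4, 10).
Under simultaneous play:
Row's best replies: L→T; C→T; R→B.
Column's best replies: T→R; B→R.
The unique mutual best reply is (B, R), giving (4, 10).
Column earns 10 sequentially versus 10 at the Nash outcome: unchanged.

unchanged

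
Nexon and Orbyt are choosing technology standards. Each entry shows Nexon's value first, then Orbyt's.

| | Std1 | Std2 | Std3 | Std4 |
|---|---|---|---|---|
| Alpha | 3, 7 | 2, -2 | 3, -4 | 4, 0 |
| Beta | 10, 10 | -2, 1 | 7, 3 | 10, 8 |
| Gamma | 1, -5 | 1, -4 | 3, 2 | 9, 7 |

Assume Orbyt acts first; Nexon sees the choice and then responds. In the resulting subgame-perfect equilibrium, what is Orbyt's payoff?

10

Backward induction with Orbyt moving first.
- Std1 → Nexon plays Beta (best of 3, 10, 1); Orbyt gets 10.
- Std2 → Nexon plays Alpha (best of 2, -2, 1); Orbyt gets -2.
- Std3 → Nexon plays Beta (best of 3, 7, 3); Orbyt gets 3.
- Std4 → Nexon plays Beta (best of 4, 10, 9); Orbyt gets 8.
Orbyt's induced payoffs are 10, -2, 3, 8, so Orbyt commits to Std1. Subgame-perfect outcome: (Beta, Std1) with payoffs (10, 10).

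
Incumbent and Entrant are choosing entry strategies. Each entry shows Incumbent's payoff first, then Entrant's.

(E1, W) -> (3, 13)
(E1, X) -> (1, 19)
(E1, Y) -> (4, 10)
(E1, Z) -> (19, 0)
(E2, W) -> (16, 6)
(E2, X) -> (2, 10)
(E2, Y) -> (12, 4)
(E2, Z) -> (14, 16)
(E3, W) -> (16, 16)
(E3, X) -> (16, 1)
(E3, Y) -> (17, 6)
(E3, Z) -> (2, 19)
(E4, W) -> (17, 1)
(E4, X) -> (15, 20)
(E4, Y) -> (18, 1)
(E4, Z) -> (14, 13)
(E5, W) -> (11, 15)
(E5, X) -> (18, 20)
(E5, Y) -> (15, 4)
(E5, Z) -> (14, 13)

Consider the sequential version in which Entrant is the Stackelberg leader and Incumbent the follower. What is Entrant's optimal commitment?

Incumbent best-responds to each possible Entrant move:
- W: Incumbent compares 3, 16, 16, 17, 11 and picks E4; Entrant would get 1.
- X: Incumbent compares 1, 2, 16, 15, 18 and picks E5; Entrant would get 20.
- Y: Incumbent compares 4, 12, 17, 18, 15 and picks E4; Entrant would get 1.
- Z: Incumbent compares 19, 14, 2, 14, 14 and picks E1; Entrant would get 0.
Entrant's induced payoffs are 1, 20, 1, 0, so Entrant commits to X. Subgame-perfect outcome: (E5, X) with payoffs (18, 20).

X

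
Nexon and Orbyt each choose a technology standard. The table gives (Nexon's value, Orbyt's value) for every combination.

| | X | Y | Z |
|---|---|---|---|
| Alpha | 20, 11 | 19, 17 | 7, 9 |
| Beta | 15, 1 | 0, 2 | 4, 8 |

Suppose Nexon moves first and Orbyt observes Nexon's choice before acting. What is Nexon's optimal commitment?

Backward induction with Nexon moving first.
- Alpha → Orbyt plays Y (best of 11, 17, 9); Nexon gets 19.
- Beta → Orbyt plays Z (best of 1, 2, 8); Nexon gets 4.
Among 19, 4, the best is 19 at Alpha. Subgame-perfect outcome: (Alpha, Y) with payoffs (19, 17).

Alpha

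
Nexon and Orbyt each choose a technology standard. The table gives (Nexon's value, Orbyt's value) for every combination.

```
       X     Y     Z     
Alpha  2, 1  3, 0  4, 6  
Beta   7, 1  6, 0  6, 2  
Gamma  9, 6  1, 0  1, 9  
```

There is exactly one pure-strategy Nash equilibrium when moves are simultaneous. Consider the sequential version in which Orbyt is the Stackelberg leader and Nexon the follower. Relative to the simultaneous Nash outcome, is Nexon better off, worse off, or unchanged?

Work backward from Nexon's decision.
- X → Nexon plays Gamma (best of 2, 7, 9); Orbyt gets 6.
- Y → Nexon plays Beta (best of 3, 6, 1); Orbyt gets 0.
- Z → Nexon plays Beta (best of 4, 6, 1); Orbyt gets 2.
Among 6, 0, 2, the best is 6 at X. Subgame-perfect outcome: (Gamma, X) with payoffs (9, 6).
Under simultaneous play:
Nexon's best replies: X→Gamma; Y→Beta; Z→Beta.
Orbyt's best replies: Alpha→Z; Beta→Z; Gamma→Z.
The unique mutual best reply is (Beta, Z), giving (6, 2).
Nexon earns 9 sequentially versus 6 at the Nash outcome: better off.

better off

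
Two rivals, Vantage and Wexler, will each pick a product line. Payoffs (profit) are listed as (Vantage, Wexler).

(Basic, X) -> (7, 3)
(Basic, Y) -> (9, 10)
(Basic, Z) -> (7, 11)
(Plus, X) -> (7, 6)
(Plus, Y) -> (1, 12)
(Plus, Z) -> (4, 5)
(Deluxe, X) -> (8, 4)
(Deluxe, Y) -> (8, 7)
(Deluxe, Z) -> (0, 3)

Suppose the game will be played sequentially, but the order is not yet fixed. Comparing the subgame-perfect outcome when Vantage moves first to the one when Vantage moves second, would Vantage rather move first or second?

If Vantage leads: Wexler's best replies are Basic→Z, Plus→Y, Deluxe→Y; Vantage's induced payoffs 7, 1, 8; outcome (Deluxe, Y), payoffs (8, 7).
If Wexler leads: Vantage's best replies are X→Deluxe, Y→Basic, Z→Basic; Wexler's induced payoffs 4, 10, 11; outcome (Basic, Z), payoffs (7, 11).
Vantage gets 8 moving first and 7 moving second, so Vantage prefers to move first.

first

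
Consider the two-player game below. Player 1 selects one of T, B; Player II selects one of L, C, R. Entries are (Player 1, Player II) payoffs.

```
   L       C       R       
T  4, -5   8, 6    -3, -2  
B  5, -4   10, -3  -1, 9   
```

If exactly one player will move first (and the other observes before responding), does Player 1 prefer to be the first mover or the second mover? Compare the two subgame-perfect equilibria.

If Player 1 leads: Player II's best replies are T→C, B→R; Player 1's induced payoffs 8, -1; outcome (T, C), payoffs (8, 6).
If Player II leads: Player 1's best replies are L→B, C→B, R→B; Player II's induced payoffs -4, -3, 9; outcome (B, R), payoffs (-1, 9).
Player 1 gets 8 moving first and -1 moving second, so Player 1 prefers to move first.

first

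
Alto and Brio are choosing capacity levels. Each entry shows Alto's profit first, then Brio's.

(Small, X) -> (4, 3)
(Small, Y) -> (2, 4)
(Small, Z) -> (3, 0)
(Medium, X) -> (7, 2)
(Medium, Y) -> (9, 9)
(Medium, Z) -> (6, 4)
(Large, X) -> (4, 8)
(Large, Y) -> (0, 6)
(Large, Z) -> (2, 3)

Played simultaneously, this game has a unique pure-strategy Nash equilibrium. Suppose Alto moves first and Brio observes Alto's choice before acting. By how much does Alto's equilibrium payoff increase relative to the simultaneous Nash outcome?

0

Brio best-responds to each possible Alto move:
- Small: Brio compares 3, 4, 0 and picks Y; Alto would get 2.
- Medium: Brio compares 2, 9, 4 and picks Y; Alto would get 9.
- Large: Brio compares 8, 6, 3 and picks X; Alto would get 4.
Maximizing over 2, 9, 4, Alto chooses Medium. Subgame-perfect outcome: (Medium, Y) with payoffs (9, 9).
Now find the simultaneous Nash equilibrium.
Alto's best replies: X→Medium; Y→Medium; Z→Medium.
Brio's best replies: Small→Y; Medium→Y; Large→X.
Only (Medium, Y) has each player best-responding; Nash payoffs (9, 9).
Alto's commitment gain: 9 − 9 = 0.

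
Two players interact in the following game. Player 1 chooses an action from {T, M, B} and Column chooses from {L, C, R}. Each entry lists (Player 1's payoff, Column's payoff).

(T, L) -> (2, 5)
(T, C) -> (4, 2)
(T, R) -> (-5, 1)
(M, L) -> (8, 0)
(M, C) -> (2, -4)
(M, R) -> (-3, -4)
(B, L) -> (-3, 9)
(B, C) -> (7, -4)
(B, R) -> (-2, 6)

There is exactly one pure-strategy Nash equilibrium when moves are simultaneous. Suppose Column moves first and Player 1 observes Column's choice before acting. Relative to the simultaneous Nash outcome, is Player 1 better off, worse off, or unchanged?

worse off

Solve by backward induction (Column leads).
- L → Player 1 plays M (best of 2, 8, -3); Column gets 0.
- C → Player 1 plays B (best of 4, 2, 7); Column gets -4.
- R → Player 1 plays B (best of -5, -3, -2); Column gets 6.
Column's induced payoffs are 0, -4, 6, so Column commits to R. Subgame-perfect outcome: (B, R) with payoffs (-2, 6).
Under simultaneous play:
Player 1's best replies: L→M; C→B; R→B.
Column's best replies: T→L; M→L; B→L.
The unique mutual best reply is (M, L), giving (8, 0).
Player 1 earns -2 sequentially versus 8 at the Nash outcome: worse off.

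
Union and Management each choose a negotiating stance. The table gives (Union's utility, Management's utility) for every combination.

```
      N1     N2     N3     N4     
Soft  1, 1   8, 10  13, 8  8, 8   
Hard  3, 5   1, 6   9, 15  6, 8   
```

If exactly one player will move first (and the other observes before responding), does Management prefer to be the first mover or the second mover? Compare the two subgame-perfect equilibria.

second

If Union leads: Management's best replies are Soft→N2, Hard→N3; Union's induced payoffs 8, 9; outcome (Hard, N3), payoffs (9, 15).
If Management leads: Union's best replies are N1→Hard, N2→Soft, N3→Soft, N4→Soft; Management's induced payoffs 5, 10, 8, 8; outcome (Soft, N2), payoffs (8, 10).
Management gets 10 moving first and 15 moving second, so Management prefers to move second.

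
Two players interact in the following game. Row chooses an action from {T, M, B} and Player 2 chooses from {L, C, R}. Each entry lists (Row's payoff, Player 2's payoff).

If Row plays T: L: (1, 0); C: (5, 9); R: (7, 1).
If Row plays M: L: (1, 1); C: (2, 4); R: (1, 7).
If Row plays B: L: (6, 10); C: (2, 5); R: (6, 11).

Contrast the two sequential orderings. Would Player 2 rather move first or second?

If Row leads: Player 2's best replies are T→C, M→R, B→R; Row's induced payoffs 5, 1, 6; outcome (B, R), payoffs (6, 11).
If Player 2 leads: Row's best replies are L→B, C→T, R→T; Player 2's induced payoffs 10, 9, 1; outcome (B, L), payoffs (6, 10).
Player 2 gets 10 moving first and 11 moving second, so Player 2 prefers to move second.

second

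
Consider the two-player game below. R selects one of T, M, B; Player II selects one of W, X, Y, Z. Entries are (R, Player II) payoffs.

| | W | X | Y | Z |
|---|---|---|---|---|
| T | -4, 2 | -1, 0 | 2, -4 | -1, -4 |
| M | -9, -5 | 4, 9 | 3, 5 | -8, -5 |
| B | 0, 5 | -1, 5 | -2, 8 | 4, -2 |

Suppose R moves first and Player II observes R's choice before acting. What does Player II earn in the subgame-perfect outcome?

9

Player II best-responds to each possible R move:
- T: BR = W, leader payoff -4.
- M: BR = X, leader payoff 4.
- B: BR = Y, leader payoff -2.
R's induced payoffs are -4, 4, -2, so R commits to M. Subgame-perfect outcome: (M, X) with payoffs (4, 9).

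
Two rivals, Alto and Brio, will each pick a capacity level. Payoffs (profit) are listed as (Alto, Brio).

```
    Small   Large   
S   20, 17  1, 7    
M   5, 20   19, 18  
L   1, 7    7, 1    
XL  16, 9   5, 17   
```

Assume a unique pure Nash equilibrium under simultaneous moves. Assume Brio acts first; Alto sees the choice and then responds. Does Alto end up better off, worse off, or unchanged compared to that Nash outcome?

Alto best-responds to each possible Brio move:
- Small: Alto compares 20, 5, 1, 16 and picks S; Brio would get 17.
- Large: Alto compares 1, 19, 7, 5 and picks M; Brio would get 18.
Brio's induced payoffs are 17, 18, so Brio commits to Large. Subgame-perfect outcome: (M, Large) with payoffs (19, 18).
Now find the simultaneous Nash equilibrium.
Alto's best replies: Small→S; Large→M.
Brio's best replies: S→Small; M→Small; L→Small; XL→Large.
Only (S, Small) has each player best-responding; Nash payoffs (20, 17).
Alto earns 19 sequentially versus 20 at the Nash outcome: worse off.

worse off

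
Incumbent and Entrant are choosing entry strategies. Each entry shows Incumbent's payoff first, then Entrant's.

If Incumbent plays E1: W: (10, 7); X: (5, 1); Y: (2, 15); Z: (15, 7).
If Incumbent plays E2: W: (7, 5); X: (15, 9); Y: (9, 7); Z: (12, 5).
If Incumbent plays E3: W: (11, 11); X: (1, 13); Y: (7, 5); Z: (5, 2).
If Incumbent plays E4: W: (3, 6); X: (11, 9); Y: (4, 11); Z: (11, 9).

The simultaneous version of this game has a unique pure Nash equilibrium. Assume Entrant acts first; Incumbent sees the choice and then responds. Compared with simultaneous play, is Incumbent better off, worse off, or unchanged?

worse off

Backward induction with Entrant moving first.
- W → Incumbent plays E3 (best of 10, 7, 11, 3); Entrant gets 11.
- X → Incumbent plays E2 (best of 5, 15, 1, 11); Entrant gets 9.
- Y → Incumbent plays E2 (best of 2, 9, 7, 4); Entrant gets 7.
- Z → Incumbent plays E1 (best of 15, 12, 5, 11); Entrant gets 7.
Among 11, 9, 7, 7, the best is 11 at W. Subgame-perfect outcome: (E3, W) with payoffs (11, 11).
Now find the simultaneous Nash equilibrium.
Incumbent's best replies: W→E3; X→E2; Y→E2; Z→E1.
Entrant's best replies: E1→Y; E2→X; E3→X; E4→Y.
The unique mutual best reply is (E2, X), giving (15, 9).
Incumbent earns 11 sequentially versus 15 at the Nash outcome: worse off.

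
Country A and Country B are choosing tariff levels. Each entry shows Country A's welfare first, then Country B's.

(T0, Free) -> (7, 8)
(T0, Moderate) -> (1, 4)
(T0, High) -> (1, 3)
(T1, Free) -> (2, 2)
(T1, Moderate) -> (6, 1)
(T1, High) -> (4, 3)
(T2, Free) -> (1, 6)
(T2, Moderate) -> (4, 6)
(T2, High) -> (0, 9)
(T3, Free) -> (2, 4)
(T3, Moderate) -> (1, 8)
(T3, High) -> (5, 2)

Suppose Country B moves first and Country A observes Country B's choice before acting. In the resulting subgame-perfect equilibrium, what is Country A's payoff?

Solve by backward induction (Country B leads).
- Free → Country A plays T0 (best of 7, 2, 1, 2); Country B gets 8.
- Moderate → Country A plays T1 (best of 1, 6, 4, 1); Country B gets 1.
- High → Country A plays T3 (best of 1, 4, 0, 5); Country B gets 2.
Among 8, 1, 2, the best is 8 at Free. Subgame-perfect outcome: (T0, Free) with payoffs (7, 8).

7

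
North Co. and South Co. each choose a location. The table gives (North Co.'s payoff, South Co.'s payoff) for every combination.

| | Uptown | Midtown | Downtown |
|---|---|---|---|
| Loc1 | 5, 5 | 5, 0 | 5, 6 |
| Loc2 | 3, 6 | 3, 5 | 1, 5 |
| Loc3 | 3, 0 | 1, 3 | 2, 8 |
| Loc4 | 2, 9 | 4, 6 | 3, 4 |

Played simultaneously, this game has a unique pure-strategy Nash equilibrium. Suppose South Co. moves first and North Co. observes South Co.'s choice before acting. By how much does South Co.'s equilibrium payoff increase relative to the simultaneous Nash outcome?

0

North Co. best-responds to each possible South Co. move:
- Uptown: North Co. compares 5, 3, 3, 2 and picks Loc1; South Co. would get 5.
- Midtown: North Co. compares 5, 3, 1, 4 and picks Loc1; South Co. would get 0.
- Downtown: North Co. compares 5, 1, 2, 3 and picks Loc1; South Co. would get 6.
Maximizing over 5, 0, 6, South Co. chooses Downtown. Subgame-perfect outcome: (Loc1, Downtown) with payoffs (5, 6).
Now find the simultaneous Nash equilibrium.
North Co.'s best replies: Uptown→Loc1; Midtown→Loc1; Downtown→Loc1.
South Co.'s best replies: Loc1→Downtown; Loc2→Uptown; Loc3→Downtown; Loc4→Uptown.
Only (Loc1, Downtown) has each player best-responding; Nash payoffs (5, 6).
South Co.'s commitment gain: 6 − 6 = 0.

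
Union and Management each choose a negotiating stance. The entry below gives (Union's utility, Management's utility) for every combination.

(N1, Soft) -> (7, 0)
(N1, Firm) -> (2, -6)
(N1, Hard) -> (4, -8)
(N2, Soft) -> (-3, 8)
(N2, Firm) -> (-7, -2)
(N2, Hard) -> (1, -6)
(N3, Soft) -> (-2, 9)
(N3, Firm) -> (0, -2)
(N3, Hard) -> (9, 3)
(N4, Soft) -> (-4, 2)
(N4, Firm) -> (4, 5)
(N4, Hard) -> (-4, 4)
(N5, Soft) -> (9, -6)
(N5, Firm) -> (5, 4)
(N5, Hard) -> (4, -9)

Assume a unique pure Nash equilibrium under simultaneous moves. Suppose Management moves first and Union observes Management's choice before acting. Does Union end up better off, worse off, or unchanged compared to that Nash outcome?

Work backward from Union's decision.
- Soft: BR = N5, leader payoff -6.
- Firm: BR = N5, leader payoff 4.
- Hard: BR = N3, leader payoff 3.
Maximizing over -6, 4, 3, Management chooses Firm. Subgame-perfect outcome: (N5, Firm) with payoffs (5, 4).
Under simultaneous play:
Union's best replies: Soft→N5; Firm→N5; Hard→N3.
Management's best replies: N1→Soft; N2→Soft; N3→Soft; N4→Firm; N5→Firm.
The unique mutual best reply is (N5, Firm), giving (5, 4).
Union earns 5 sequentially versus 5 at the Nash outcome: unchanged.

unchanged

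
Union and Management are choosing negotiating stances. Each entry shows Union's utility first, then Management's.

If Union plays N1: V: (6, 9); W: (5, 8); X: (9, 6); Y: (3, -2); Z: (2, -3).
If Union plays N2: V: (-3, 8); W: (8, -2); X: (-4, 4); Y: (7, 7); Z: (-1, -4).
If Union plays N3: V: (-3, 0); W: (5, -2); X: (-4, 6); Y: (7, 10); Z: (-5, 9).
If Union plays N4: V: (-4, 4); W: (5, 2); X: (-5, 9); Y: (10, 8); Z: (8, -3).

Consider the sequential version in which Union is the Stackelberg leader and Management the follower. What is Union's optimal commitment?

Solve by backward induction (Union leads).
- N1 → Management plays V (best of 9, 8, 6, -2, -3); Union gets 6.
- N2 → Management plays V (best of 8, -2, 4, 7, -4); Union gets -3.
- N3 → Management plays Y (best of 0, -2, 6, 10, 9); Union gets 7.
- N4 → Management plays X (best of 4, 2, 9, 8, -3); Union gets -5.
Union's induced payoffs are 6, -3, 7, -5, so Union commits to N3. Subgame-perfect outcome: (N3, Y) with payoffs (7, 10).

N3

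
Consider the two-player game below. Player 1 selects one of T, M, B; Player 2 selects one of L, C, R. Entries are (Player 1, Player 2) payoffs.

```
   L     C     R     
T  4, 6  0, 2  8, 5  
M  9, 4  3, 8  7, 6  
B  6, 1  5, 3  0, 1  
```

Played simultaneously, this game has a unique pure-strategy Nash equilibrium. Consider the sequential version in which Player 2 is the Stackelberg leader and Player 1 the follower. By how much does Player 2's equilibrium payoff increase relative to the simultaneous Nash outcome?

2

Player 1 best-responds to each possible Player 2 move:
- L: BR = M, leader payoff 4.
- C: BR = B, leader payoff 3.
- R: BR = T, leader payoff 5.
Maximizing over 4, 3, 5, Player 2 chooses R. Subgame-perfect outcome: (T, R) with payoffs (8, 5).
Under simultaneous play:
Player 1's best replies: L→M; C→B; R→T.
Player 2's best replies: T→L; M→C; B→C.
Only (B, C) has each player best-responding; Nash payoffs (5, 3).
Player 2's commitment gain: 5 − 3 = 2.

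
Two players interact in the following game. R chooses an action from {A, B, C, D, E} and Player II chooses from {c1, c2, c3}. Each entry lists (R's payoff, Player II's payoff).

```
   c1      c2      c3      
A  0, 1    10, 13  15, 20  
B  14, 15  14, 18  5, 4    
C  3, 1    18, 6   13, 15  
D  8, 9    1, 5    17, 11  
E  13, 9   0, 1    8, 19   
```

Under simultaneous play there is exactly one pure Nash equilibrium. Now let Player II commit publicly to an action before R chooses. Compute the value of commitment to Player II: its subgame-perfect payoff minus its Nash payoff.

Solve by backward induction (Player II leads).
- c1: BR = B, leader payoff 15.
- c2: BR = C, leader payoff 6.
- c3: BR = D, leader payoff 11.
Maximizing over 15, 6, 11, Player II chooses c1. Subgame-perfect outcome: (B, c1) with payoffs (14, 15).
For the simultaneous game, intersect best replies.
R's best replies: c1→B; c2→C; c3→D.
Player II's best replies: A→c3; B→c2; C→c3; D→c3; E→c3.
The unique mutual best reply is (D, c3), giving (17, 11).
Player II's commitment gain: 15 − 11 = 4.

4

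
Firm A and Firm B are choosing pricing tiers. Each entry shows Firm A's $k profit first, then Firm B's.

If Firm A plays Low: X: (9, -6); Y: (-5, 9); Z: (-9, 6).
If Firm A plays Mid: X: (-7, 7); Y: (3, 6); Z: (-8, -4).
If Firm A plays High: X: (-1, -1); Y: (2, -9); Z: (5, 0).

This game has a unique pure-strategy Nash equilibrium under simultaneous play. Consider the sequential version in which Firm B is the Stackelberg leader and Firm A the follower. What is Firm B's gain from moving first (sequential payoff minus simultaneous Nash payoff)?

6

Backward induction with Firm B moving first.
- X → Firm A plays Low (best of 9, -7, -1); Firm B gets -6.
- Y → Firm A plays Mid (best of -5, 3, 2); Firm B gets 6.
- Z → Firm A plays High (best of -9, -8, 5); Firm B gets 0.
Among -6, 6, 0, the best is 6 at Y. Subgame-perfect outcome: (Mid, Y) with payoffs (3, 6).
Under simultaneous play:
Firm A's best replies: X→Low; Y→Mid; Z→High.
Firm B's best replies: Low→Y; Mid→X; High→Z.
The unique mutual best reply is (High, Z), giving (5, 0).
Firm B's commitment gain: 6 − 0 = 6.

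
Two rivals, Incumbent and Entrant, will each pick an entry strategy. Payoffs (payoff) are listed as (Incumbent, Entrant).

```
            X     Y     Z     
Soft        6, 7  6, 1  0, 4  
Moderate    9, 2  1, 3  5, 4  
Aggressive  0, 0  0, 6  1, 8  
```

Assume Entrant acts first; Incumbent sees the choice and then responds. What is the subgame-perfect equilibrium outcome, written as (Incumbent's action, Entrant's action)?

Backward induction with Entrant moving first.
- X: Incumbent compares 6, 9, 0 and picks Moderate; Entrant would get 2.
- Y: Incumbent compares 6, 1, 0 and picks Soft; Entrant would get 1.
- Z: Incumbent compares 0, 5, 1 and picks Moderate; Entrant would get 4.
Maximizing over 2, 1, 4, Entrant chooses Z. Subgame-perfect outcome: (Moderate, Z) with payoffs (5, 4).

(Moderate, Z)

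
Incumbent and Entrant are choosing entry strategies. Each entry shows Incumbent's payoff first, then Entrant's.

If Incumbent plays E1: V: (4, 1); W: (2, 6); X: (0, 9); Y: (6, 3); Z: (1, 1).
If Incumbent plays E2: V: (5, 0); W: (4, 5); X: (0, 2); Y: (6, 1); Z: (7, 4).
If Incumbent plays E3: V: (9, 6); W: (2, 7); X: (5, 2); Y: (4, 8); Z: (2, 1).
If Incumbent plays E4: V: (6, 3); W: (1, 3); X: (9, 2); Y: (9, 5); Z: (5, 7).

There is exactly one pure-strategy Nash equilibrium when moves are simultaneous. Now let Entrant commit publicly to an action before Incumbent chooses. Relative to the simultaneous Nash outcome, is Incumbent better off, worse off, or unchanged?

better off

Backward induction with Entrant moving first.
- V: Incumbent compares 4, 5, 9, 6 and picks E3; Entrant would get 6.
- W: Incumbent compares 2, 4, 2, 1 and picks E2; Entrant would get 5.
- X: Incumbent compares 0, 0, 5, 9 and picks E4; Entrant would get 2.
- Y: Incumbent compares 6, 6, 4, 9 and picks E4; Entrant would get 5.
- Z: Incumbent compares 1, 7, 2, 5 and picks E2; Entrant would get 4.
Maximizing over 6, 5, 2, 5, 4, Entrant chooses V. Subgame-perfect outcome: (E3, V) with payoffs (9, 6).
For the simultaneous game, intersect best replies.
Incumbent's best replies: V→E3; W→E2; X→E4; Y→E4; Z→E2.
Entrant's best replies: E1→X; E2→W; E3→Y; E4→Z.
The unique mutual best reply is (E2, W), giving (4, 5).
Incumbent earns 9 sequentially versus 4 at the Nash outcome: better off.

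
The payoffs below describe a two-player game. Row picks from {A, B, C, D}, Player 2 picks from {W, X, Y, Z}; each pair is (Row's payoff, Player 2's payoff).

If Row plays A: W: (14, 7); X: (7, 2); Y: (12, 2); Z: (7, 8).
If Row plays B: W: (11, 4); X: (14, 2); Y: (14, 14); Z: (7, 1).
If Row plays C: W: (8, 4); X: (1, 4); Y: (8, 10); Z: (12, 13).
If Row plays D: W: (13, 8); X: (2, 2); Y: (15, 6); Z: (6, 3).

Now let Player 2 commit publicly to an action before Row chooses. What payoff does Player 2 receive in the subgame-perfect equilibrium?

13

Solve by backward induction (Player 2 leads).
- W → Row plays A (best of 14, 11, 8, 13); Player 2 gets 7.
- X → Row plays B (best of 7, 14, 1, 2); Player 2 gets 2.
- Y → Row plays D (best of 12, 14, 8, 15); Player 2 gets 6.
- Z → Row plays C (best of 7, 7, 12, 6); Player 2 gets 13.
Player 2's induced payoffs are 7, 2, 6, 13, so Player 2 commits to Z. Subgame-perfect outcome: (C, Z) with payoffs (12, 13).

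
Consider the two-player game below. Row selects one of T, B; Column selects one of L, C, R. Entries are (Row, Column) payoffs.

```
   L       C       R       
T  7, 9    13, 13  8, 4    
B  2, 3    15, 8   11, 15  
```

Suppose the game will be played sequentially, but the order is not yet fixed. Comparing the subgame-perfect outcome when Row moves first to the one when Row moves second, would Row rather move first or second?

If Row leads: Column's best replies are T→C, B→R; Row's induced payoffs 13, 11; outcome (T, C), payoffs (13, 13).
If Column leads: Row's best replies are L→T, C→B, R→B; Column's induced payoffs 9, 8, 15; outcome (B, R), payoffs (11, 15).
Row gets 13 moving first and 11 moving second, so Row prefers to move first.

first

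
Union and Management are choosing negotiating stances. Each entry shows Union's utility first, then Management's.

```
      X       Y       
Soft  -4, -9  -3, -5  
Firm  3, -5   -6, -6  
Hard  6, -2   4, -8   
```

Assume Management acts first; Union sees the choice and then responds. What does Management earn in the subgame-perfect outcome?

-2

Union best-responds to each possible Management move:
- X: Union compares -4, 3, 6 and picks Hard; Management would get -2.
- Y: Union compares -3, -6, 4 and picks Hard; Management would get -8.
Maximizing over -2, -8, Management chooses X. Subgame-perfect outcome: (Hard, X) with payoffs (6, -2).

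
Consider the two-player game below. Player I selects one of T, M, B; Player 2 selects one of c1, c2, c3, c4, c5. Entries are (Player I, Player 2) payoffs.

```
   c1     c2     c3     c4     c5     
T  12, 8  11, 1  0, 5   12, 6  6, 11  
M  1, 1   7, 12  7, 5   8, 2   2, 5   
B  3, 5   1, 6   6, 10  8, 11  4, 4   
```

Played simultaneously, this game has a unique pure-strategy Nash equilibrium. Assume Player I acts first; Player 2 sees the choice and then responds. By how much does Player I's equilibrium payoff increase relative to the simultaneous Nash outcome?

2

Backward induction with Player I moving first.
- T: BR = c5, leader payoff 6.
- M: BR = c2, leader payoff 7.
- B: BR = c4, leader payoff 8.
Among 6, 7, 8, the best is 8 at B. Subgame-perfect outcome: (B, c4) with payoffs (8, 11).
For the simultaneous game, intersect best replies.
Player I's best replies: c1→T; c2→T; c3→M; c4→T; c5→T.
Player 2's best replies: T→c5; M→c2; B→c4.
Only (T, c5) has each player best-responding; Nash payoffs (6, 11).
Player I's commitment gain: 8 − 6 = 2.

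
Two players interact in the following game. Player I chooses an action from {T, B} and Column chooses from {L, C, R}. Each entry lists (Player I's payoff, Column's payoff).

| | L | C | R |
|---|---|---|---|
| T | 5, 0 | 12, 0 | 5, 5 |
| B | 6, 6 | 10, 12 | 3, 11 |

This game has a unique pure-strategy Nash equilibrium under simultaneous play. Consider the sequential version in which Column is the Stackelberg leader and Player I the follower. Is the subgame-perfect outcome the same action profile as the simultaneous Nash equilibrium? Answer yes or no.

Work backward from Player I's decision.
- L: BR = B, leader payoff 6.
- C: BR = T, leader payoff 0.
- R: BR = T, leader payoff 5.
Maximizing over 6, 0, 5, Column chooses L. Subgame-perfect outcome: (B, L) with payoffs (6, 6).
Now find the simultaneous Nash equilibrium.
Player I's best replies: L→B; C→T; R→T.
Column's best replies: T→R; B→C.
Only (T, R) has each player best-responding; Nash payoffs (5, 5).
Sequential outcome (B, L) differs from the Nash profile (T, R).

no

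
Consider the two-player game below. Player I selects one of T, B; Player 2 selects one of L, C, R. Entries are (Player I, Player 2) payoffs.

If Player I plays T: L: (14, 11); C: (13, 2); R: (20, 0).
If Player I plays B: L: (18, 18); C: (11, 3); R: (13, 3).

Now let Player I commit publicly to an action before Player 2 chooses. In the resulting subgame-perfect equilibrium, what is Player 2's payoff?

Work backward from Player 2's decision.
- T: Player 2 compares 11, 2, 0 and picks L; Player I would get 14.
- B: Player 2 compares 18, 3, 3 and picks L; Player I would get 18.
Among 14, 18, the best is 18 at B. Subgame-perfect outcome: (B, L) with payoffs (18, 18).

18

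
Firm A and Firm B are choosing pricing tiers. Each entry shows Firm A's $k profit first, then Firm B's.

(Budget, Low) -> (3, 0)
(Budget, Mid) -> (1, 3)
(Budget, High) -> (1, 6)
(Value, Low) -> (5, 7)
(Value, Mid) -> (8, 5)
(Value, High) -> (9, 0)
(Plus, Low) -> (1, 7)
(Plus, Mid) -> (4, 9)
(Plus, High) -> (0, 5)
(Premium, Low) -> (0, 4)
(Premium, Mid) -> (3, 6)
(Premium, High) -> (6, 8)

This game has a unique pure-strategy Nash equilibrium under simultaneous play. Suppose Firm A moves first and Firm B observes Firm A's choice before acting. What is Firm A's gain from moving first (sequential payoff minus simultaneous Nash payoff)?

Backward induction with Firm A moving first.
- Budget: Firm B compares 0, 3, 6 and picks High; Firm A would get 1.
- Value: Firm B compares 7, 5, 0 and picks Low; Firm A would get 5.
- Plus: Firm B compares 7, 9, 5 and picks Mid; Firm A would get 4.
- Premium: Firm B compares 4, 6, 8 and picks High; Firm A would get 6.
Firm A's induced payoffs are 1, 5, 4, 6, so Firm A commits to Premium. Subgame-perfect outcome: (Premium, High) with payoffs (6, 8).
Now find the simultaneous Nash equilibrium.
Firm A's best replies: Low→Value; Mid→Value; High→Value.
Firm B's best replies: Budget→High; Value→Low; Plus→Mid; Premium→High.
The unique mutual best reply is (Value, Low), giving (5, 7).
Firm A's commitment gain: 6 − 5 = 1.

1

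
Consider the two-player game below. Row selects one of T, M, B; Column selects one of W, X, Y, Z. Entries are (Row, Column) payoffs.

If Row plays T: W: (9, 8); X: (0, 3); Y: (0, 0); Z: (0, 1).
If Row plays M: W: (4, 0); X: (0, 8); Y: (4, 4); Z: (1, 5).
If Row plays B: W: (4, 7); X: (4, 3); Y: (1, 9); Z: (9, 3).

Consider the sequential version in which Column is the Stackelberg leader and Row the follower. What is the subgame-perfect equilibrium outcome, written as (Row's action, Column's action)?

(T, W)

Backward induction with Column moving first.
- W: BR = T, leader payoff 8.
- X: BR = B, leader payoff 3.
- Y: BR = M, leader payoff 4.
- Z: BR = B, leader payoff 3.
Among 8, 3, 4, 3, the best is 8 at W. Subgame-perfect outcome: (T, W) with payoffs (9, 8).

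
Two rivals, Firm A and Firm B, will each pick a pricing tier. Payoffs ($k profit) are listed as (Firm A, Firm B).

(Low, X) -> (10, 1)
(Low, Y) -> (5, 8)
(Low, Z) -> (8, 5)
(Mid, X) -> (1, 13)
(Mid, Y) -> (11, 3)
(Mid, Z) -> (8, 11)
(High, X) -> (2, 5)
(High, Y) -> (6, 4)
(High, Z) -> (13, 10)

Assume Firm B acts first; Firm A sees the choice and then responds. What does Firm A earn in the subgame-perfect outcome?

13

Backward induction with Firm B moving first.
- X: Firm A compares 10, 1, 2 and picks Low; Firm B would get 1.
- Y: Firm A compares 5, 11, 6 and picks Mid; Firm B would get 3.
- Z: Firm A compares 8, 8, 13 and picks High; Firm B would get 10.
Maximizing over 1, 3, 10, Firm B chooses Z. Subgame-perfect outcome: (High, Z) with payoffs (13, 10).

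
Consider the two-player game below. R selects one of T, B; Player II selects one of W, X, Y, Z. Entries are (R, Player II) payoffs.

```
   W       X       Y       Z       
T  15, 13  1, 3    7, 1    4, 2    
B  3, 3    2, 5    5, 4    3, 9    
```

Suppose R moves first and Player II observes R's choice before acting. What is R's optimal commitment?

T

Work backward from Player II's decision.
- T: BR = W, leader payoff 15.
- B: BR = Z, leader payoff 3.
Maximizing over 15, 3, R chooses T. Subgame-perfect outcome: (T, W) with payoffs (15, 13).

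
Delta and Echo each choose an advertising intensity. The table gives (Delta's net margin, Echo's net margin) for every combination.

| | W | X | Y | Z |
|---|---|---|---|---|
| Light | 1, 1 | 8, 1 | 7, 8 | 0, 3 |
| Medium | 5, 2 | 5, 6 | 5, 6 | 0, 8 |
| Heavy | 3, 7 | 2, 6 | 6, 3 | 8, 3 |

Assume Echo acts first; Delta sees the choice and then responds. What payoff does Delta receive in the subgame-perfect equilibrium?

7

Backward induction with Echo moving first.
- W → Delta plays Medium (best of 1, 5, 3); Echo gets 2.
- X → Delta plays Light (best of 8, 5, 2); Echo gets 1.
- Y → Delta plays Light (best of 7, 5, 6); Echo gets 8.
- Z → Delta plays Heavy (best of 0, 0, 8); Echo gets 3.
Maximizing over 2, 1, 8, 3, Echo chooses Y. Subgame-perfect outcome: (Light, Y) with payoffs (7, 8).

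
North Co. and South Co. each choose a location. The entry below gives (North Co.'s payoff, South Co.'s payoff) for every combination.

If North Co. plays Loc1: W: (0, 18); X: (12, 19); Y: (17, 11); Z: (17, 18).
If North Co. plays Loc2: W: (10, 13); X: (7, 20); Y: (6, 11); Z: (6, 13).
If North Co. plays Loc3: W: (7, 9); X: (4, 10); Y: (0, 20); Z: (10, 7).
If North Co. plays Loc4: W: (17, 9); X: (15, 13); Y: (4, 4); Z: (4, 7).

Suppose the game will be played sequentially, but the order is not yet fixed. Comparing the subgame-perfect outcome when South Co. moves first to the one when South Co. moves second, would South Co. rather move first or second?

If North Co. leads: South Co.'s best replies are Loc1→X, Loc2→X, Loc3→Y, Loc4→X; North Co.'s induced payoffs 12, 7, 0, 15; outcome (Loc4, X), payoffs (15, 13).
If South Co. leads: North Co.'s best replies are W→Loc4, X→Loc4, Y→Loc1, Z→Loc1; South Co.'s induced payoffs 9, 13, 11, 18; outcome (Loc1, Z), payoffs (17, 18).
South Co. gets 18 moving first and 13 moving second, so South Co. prefers to move first.

first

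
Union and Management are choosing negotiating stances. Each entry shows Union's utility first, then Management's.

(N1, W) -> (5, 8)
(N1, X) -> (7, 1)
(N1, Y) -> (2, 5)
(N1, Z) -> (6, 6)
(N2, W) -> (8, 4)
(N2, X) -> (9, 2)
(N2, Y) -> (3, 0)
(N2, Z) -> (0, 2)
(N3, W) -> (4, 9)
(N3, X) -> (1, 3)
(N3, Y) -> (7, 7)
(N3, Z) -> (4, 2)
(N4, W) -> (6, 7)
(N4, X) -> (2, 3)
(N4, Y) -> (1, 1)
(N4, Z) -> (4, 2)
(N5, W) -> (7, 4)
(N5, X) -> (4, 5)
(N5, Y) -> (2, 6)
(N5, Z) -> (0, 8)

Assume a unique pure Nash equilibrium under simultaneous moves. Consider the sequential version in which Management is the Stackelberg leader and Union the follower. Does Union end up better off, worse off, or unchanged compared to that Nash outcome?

worse off

Work backward from Union's decision.
- W: Union compares 5, 8, 4, 6, 7 and picks N2; Management would get 4.
- X: Union compares 7, 9, 1, 2, 4 and picks N2; Management would get 2.
- Y: Union compares 2, 3, 7, 1, 2 and picks N3; Management would get 7.
- Z: Union compares 6, 0, 4, 4, 0 and picks N1; Management would get 6.
Maximizing over 4, 2, 7, 6, Management chooses Y. Subgame-perfect outcome: (N3, Y) with payoffs (7, 7).
For the simultaneous game, intersect best replies.
Union's best replies: W→N2; X→N2; Y→N3; Z→N1.
Management's best replies: N1→W; N2→W; N3→W; N4→W; N5→Z.
Only (N2, W) has each player best-responding; Nash payoffs (8, 4).
Union earns 7 sequentially versus 8 at the Nash outcome: worse off.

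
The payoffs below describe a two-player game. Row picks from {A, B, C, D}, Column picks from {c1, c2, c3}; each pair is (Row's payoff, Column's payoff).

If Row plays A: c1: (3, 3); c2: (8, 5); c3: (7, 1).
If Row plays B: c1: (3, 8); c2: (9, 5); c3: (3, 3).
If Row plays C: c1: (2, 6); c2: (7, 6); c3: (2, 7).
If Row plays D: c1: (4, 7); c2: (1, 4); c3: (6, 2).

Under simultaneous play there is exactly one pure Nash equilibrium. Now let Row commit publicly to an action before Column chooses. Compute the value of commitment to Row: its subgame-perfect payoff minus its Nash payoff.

Column best-responds to each possible Row move:
- A: BR = c2, leader payoff 8.
- B: BR = c1, leader payoff 3.
- C: BR = c3, leader payoff 2.
- D: BR = c1, leader payoff 4.
Row's induced payoffs are 8, 3, 2, 4, so Row commits to A. Subgame-perfect outcome: (A, c2) with payoffs (8, 5).
Now find the simultaneous Nash equilibrium.
Row's best replies: c1→D; c2→B; c3→A.
Column's best replies: A→c2; B→c1; C→c3; D→c1.
Only (D, c1) has each player best-responding; Nash payoffs (4, 7).
Row's commitment gain: 8 − 4 = 4.

4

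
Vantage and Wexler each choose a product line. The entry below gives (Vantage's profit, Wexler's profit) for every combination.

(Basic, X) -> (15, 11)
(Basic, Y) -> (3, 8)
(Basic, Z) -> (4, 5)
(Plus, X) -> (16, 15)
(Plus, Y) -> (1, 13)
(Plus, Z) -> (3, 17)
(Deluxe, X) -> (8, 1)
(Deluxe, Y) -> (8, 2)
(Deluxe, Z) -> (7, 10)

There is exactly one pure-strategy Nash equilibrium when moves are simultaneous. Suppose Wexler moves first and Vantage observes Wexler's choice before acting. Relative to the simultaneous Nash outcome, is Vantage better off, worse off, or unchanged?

Vantage best-responds to each possible Wexler move:
- X: BR = Plus, leader payoff 15.
- Y: BR = Deluxe, leader payoff 2.
- Z: BR = Deluxe, leader payoff 10.
Maximizing over 15, 2, 10, Wexler chooses X. Subgame-perfect outcome: (Plus, X) with payoffs (16, 15).
Now find the simultaneous Nash equilibrium.
Vantage's best replies: X→Plus; Y→Deluxe; Z→Deluxe.
Wexler's best replies: Basic→X; Plus→Z; Deluxe→Z.
The unique mutual best reply is (Deluxe, Z), giving (7, 10).
Vantage earns 16 sequentially versus 7 at the Nash outcome: better off.

better off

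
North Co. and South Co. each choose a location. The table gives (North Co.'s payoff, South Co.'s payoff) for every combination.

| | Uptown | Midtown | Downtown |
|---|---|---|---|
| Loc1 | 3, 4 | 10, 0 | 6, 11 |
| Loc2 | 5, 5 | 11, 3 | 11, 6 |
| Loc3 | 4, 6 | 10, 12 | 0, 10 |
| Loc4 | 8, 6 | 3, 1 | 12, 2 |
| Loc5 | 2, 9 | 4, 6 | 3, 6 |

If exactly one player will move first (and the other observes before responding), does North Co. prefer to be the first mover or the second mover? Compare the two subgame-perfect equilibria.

If North Co. leads: South Co.'s best replies are Loc1→Downtown, Loc2→Downtown, Loc3→Midtown, Loc4→Uptown, Loc5→Uptown; North Co.'s induced payoffs 6, 11, 10, 8, 2; outcome (Loc2, Downtown), payoffs (11, 6).
If South Co. leads: North Co.'s best replies are Uptown→Loc4, Midtown→Loc2, Downtown→Loc4; South Co.'s induced payoffs 6, 3, 2; outcome (Loc4, Uptown), payoffs (8, 6).
North Co. gets 11 moving first and 8 moving second, so North Co. prefers to move first.

first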